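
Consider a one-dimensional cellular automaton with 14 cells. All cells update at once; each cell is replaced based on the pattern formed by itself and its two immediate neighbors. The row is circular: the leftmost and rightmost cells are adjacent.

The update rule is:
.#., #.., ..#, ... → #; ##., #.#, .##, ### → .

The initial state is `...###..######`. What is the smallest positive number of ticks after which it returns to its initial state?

2

tick 1: ###...##......
tick 2: ...###..######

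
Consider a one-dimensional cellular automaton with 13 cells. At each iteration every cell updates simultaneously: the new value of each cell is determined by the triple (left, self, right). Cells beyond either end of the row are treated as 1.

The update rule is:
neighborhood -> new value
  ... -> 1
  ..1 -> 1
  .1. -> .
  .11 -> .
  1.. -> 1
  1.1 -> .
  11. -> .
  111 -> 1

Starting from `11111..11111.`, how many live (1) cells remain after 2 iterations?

6

1111.11.111..
111......1.11
count of 1: 6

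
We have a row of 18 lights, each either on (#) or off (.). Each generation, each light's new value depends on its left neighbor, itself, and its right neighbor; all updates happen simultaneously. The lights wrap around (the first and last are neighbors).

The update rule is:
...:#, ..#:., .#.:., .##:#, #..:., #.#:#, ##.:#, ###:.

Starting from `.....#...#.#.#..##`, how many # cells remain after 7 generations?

6

.###...#..#.#...##
##.#.#.....#..#.##
.##.#..###.....##.
.###...#.#.###.##.
.#.#.#..#.##.####.
..#.#....#####..#.
#..#..##.#...#....
count of #: 6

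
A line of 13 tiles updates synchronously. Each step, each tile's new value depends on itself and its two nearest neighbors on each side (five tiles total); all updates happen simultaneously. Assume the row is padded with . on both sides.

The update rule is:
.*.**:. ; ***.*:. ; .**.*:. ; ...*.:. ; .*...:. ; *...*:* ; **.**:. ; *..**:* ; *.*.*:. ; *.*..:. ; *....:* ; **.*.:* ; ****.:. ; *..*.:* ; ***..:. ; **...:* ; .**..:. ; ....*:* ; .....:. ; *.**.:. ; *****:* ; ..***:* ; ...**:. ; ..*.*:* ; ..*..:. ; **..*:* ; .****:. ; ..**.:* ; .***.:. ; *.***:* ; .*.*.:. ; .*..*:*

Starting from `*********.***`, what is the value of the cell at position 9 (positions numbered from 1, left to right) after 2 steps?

step 1: *.*****...*..
step 2: *.*.*..**...*
position 9 holds *

*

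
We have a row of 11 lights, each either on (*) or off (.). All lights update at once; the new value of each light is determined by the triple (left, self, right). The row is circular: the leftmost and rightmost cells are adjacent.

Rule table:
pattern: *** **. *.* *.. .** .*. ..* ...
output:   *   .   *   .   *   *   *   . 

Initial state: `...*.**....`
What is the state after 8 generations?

..****.....
.****......
****.......
***.......*
**.......**
*.......***
.......****
......****.

......****.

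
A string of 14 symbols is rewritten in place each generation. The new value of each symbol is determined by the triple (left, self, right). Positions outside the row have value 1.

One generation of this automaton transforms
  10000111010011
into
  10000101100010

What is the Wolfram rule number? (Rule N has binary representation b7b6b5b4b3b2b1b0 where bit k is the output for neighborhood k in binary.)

position 6: 111 → 0  (bit 7 = 0)
position 0: 110 → 1  (bit 6 = 1)
position 8: 101 → 1  (bit 5 = 1)
position 1: 100 → 0  (bit 4 = 0)
position 5: 011 → 1  (bit 3 = 1)
position 9: 010 → 0  (bit 2 = 0)
position 4: 001 → 0  (bit 1 = 0)
position 2: 000 → 0  (bit 0 = 0)
bits b7..b0 = 01101000 = 104

104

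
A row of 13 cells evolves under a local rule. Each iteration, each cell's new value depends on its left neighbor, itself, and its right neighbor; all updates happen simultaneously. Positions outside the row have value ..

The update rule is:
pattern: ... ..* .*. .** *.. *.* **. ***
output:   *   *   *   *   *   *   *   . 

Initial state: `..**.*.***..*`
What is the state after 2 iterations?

*......***..*

iteration 1: ********.****
iteration 2: *......***..*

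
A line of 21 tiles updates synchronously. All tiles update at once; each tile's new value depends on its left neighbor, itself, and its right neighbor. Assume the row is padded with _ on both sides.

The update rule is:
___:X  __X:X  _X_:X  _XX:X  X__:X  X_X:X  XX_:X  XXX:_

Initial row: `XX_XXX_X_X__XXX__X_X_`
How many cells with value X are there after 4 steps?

XXXX_XXXXXXXX_XXXXXXX
X__XXX______XXX_____X
XXXX_XXXXXXXX_XXXXXXX  (repeats step 1; period 2)
step 4: X__XXX______XXX_____X
count of X: 8

8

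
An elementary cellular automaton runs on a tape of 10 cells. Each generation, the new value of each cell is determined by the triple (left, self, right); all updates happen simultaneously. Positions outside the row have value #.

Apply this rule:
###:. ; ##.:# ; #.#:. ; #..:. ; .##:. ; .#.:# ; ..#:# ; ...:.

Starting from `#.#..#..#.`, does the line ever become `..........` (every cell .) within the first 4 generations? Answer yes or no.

generation 1: #.#.##.##.
generation 2: #.#..#..#.  (repeats generation 0; period 2)
generation 4: #.#..#..#.
generation 4 is #.#..#..#., still not uniform .

no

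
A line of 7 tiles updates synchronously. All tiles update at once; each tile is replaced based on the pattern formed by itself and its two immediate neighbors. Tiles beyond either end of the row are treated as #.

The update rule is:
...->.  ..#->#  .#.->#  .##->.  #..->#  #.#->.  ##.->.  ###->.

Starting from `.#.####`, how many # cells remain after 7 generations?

2

.#.....
.##...#
...#.#.
#.##.#.
.....#.
#...##.
.#.#...
count of #: 2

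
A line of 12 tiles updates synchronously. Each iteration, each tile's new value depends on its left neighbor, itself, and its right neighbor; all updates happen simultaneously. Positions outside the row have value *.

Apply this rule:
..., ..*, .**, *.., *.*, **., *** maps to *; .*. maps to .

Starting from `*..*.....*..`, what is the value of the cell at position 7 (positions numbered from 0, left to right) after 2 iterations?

*

***.*****.**
************
position 7 holds *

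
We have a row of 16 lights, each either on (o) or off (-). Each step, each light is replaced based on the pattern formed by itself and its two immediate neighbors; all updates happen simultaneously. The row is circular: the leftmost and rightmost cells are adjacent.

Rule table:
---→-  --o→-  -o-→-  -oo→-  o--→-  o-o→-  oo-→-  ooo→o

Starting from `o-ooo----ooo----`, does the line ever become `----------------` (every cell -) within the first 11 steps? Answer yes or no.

yes

---o------o-----
----------------
all cells are - at step 2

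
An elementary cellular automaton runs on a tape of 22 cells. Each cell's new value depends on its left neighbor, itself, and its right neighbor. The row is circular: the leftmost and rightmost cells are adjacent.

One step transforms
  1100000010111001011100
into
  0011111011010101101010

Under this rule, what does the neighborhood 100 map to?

1

At position 2 the neighborhood is 100; the next row has 1 there.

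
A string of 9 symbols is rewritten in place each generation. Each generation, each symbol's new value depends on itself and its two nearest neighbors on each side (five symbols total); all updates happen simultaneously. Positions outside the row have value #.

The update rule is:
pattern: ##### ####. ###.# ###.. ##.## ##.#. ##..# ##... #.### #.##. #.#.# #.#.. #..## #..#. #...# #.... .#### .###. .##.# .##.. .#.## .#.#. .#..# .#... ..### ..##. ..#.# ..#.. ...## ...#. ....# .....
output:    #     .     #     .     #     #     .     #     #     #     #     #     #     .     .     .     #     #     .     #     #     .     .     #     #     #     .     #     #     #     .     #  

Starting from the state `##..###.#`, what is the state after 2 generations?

#.#######

generation 1: ...######
generation 2: #.#######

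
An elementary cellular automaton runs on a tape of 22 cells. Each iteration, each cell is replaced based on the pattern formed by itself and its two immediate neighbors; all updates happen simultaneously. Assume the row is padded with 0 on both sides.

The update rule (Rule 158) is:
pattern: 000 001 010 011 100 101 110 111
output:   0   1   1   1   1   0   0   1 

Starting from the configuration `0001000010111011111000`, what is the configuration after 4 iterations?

1101110011001110011001

0011100110110011110100
0111011100101111100110
1110011011101111011101
1101110011001110011001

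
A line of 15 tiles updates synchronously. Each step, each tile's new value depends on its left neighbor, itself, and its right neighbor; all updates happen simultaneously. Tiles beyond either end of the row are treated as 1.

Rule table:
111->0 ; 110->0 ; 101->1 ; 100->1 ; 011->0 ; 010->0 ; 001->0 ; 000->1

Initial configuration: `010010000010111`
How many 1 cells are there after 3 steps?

step 1: 101001111001000
step 2: 010100000100110
step 3: 101011110010001
count of 1: 8

8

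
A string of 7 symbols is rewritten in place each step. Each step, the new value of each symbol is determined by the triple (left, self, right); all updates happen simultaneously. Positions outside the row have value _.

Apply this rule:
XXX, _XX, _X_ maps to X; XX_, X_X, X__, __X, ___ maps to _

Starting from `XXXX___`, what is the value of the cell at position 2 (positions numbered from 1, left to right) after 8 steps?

_

step 1: XXX____
step 2: XX_____
step 3: X______
step 4: X______  (fixed point — unchanged through step 8)
position 2 holds _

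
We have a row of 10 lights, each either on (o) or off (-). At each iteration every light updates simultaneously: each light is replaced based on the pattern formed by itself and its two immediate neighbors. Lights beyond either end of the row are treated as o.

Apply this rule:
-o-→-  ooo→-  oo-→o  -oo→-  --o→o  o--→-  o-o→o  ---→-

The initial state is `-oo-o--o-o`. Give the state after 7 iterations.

o-oo-oo-o-

o-oo--o-o-
oo-o-o-o-o
-oo-o-o-o-
o-oo-o-o-o
oo-oo-o-o-
-oo-oo-o-o
o-oo-oo-o-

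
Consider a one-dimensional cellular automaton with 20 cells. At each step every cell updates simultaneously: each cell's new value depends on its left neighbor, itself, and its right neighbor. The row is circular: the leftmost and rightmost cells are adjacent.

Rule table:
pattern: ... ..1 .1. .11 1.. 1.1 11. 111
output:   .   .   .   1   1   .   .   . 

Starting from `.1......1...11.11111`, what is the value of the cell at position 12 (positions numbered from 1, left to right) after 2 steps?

step 1: ..1......1..1..1....
step 2: ...1......1..1..1...
position 12 holds .

.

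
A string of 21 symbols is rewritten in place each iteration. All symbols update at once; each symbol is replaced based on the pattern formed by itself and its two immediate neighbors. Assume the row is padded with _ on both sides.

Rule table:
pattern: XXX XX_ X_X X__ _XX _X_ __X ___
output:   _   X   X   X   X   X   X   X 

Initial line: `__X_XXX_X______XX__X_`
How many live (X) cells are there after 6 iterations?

5

XXXXX_XXXXXXXXXXXXXXX
X___XXX_____________X
XXXXX_XXXXXXXXXXXXXXX  (repeats iteration 1; period 2)
iteration 6: X___XXX_____________X
count of X: 5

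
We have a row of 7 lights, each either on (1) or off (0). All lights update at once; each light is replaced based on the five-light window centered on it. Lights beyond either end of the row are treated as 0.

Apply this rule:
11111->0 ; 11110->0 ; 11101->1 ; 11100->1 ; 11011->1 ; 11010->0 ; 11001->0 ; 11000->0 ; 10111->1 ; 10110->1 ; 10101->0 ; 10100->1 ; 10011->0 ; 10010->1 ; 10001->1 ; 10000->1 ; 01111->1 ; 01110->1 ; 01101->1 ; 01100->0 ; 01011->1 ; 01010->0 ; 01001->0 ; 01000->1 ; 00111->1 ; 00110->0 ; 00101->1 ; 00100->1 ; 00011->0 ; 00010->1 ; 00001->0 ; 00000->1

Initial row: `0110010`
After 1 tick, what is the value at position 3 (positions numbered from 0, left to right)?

0

tick 1: 0000111
position 3 holds 0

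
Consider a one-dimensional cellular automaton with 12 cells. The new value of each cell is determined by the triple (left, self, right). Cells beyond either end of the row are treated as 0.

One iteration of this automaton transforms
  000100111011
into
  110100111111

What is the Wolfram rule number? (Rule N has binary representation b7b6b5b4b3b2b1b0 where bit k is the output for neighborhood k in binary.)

237

position 7: 111 → 1  (bit 7 = 1)
position 8: 110 → 1  (bit 6 = 1)
position 9: 101 → 1  (bit 5 = 1)
position 4: 100 → 0  (bit 4 = 0)
position 6: 011 → 1  (bit 3 = 1)
position 3: 010 → 1  (bit 2 = 1)
position 2: 001 → 0  (bit 1 = 0)
position 0: 000 → 1  (bit 0 = 1)
bits b7..b0 = 11101101 = 237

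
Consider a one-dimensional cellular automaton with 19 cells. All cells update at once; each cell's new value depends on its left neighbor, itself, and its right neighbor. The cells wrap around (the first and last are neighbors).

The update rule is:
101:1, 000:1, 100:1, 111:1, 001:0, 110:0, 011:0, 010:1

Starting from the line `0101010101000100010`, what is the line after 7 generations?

1110111111111111111

0111111111110111011
1011111111101010100
1101111111011111110
0010111110101111101
1011011101110111011
0100101010101010101
1110111111111111111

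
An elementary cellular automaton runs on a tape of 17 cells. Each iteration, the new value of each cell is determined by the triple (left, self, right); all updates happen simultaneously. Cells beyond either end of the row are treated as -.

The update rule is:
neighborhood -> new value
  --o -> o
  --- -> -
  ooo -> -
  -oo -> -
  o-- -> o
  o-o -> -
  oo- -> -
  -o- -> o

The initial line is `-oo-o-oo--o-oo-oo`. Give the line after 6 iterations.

----o---o--o---o-

o---o---ooo------
oo-ooo-o---o-----
-------oo-ooo----
------o------o---
-----ooo----ooo--
----o---o--o---o-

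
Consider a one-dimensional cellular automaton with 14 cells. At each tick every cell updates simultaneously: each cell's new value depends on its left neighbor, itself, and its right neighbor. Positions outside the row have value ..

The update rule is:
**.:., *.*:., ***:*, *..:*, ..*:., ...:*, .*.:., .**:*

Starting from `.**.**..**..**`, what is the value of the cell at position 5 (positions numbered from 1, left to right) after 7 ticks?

tick 1: .*..*.*.*.*.*.
tick 2: ..*..........*
tick 3: *..*********..
tick 4: .*.********.**
tick 5: ...*******..*.
tick 6: **.******.*..*
tick 7: *..*****...*..
position 5 holds *

*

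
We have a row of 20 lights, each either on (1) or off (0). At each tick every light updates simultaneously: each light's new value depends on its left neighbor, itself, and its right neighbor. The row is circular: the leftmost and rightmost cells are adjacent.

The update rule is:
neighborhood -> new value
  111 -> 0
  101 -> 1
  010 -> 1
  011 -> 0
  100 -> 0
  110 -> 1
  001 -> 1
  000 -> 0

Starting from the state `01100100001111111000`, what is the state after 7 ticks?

11001001011010001011

tick 1: 10101100010000001000
tick 2: 11110100110000011001
tick 3: 00011101010000101010
tick 4: 00100111110001111110
tick 5: 01101000010010000010
tick 6: 10111000110110000110
tick 7: 11001001011010001011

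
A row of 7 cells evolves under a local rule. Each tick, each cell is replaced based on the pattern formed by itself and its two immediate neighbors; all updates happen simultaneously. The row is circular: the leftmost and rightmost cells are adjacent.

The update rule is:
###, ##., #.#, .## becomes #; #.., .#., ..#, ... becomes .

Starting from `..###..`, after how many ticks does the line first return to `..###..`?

1

tick 1: ..###..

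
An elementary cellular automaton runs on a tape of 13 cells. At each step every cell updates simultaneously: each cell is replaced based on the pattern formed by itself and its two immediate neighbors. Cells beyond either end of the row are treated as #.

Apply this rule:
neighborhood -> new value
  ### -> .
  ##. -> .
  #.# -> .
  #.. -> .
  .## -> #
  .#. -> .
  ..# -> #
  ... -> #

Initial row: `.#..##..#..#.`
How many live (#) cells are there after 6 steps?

5

...##..#..#..
.###..#..#..#
.#...#..#..##
...##..#..##.
.###..#..##..
.#...#..##..#
count of #: 5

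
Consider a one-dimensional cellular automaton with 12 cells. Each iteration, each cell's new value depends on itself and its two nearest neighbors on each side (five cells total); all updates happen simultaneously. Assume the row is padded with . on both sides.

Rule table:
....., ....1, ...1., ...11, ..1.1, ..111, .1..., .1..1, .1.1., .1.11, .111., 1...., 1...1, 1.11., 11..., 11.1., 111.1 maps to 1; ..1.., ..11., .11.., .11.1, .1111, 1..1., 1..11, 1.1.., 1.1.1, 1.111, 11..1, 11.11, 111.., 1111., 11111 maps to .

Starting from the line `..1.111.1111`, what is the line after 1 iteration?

1111.11.....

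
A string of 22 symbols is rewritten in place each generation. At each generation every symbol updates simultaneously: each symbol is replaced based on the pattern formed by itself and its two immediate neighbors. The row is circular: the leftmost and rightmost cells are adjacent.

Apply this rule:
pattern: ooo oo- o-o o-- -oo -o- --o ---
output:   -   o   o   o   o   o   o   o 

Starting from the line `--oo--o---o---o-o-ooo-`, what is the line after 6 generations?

ooooooooooooooooooo-oo
------------------ooo-
ooooooooooooooooooo-oo  (repeats generation 1; period 2)
generation 6: ------------------ooo-

------------------ooo-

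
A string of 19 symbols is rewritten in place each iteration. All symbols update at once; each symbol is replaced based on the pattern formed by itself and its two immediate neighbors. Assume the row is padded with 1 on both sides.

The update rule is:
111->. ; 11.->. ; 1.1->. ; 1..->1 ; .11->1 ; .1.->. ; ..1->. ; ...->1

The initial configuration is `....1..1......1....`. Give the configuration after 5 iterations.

1..1.1....1.1....1.

iteration 1: 111..1..11111..111.
iteration 2: ...1..1.1....1.1...
iteration 3: 11..1....111....11.
iteration 4: ..1..111.1..111.1..
iteration 5: 1..1.1....1.1....1.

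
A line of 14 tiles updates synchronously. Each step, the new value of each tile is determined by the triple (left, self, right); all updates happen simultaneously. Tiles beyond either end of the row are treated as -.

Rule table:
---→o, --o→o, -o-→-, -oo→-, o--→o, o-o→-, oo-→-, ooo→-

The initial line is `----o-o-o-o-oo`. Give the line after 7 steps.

oooo----------
----oooooooooo
oooo----------  (repeats step 1; period 2)
step 7: oooo----------

oooo----------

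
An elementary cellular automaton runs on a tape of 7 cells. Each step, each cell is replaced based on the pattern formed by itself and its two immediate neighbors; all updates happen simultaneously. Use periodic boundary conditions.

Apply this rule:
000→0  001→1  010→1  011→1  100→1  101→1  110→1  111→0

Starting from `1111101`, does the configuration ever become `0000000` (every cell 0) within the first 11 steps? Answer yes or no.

0000111
1001101
1111111
0000000
all cells are 0 at step 4

yes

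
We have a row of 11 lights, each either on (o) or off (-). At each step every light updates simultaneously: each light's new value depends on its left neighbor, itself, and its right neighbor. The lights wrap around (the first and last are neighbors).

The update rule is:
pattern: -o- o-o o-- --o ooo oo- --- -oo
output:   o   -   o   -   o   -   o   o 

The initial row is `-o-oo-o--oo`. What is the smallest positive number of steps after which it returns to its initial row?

2

-o-o--oo-o-
-o-oo-o--oo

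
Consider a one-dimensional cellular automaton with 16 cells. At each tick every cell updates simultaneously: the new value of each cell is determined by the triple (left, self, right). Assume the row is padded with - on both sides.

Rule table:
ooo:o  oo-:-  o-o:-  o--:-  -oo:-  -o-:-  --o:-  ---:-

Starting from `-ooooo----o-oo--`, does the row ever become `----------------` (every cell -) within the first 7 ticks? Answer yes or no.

--ooo-----------
---o------------
----------------
all cells are - at tick 3

yes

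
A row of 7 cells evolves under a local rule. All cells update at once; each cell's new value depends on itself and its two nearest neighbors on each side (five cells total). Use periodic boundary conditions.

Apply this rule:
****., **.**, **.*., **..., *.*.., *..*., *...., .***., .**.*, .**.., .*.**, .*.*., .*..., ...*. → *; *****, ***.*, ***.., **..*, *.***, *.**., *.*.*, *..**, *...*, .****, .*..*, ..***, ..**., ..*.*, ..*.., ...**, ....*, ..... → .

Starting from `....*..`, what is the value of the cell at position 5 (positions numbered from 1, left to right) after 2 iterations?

*

...*.**
*.*.*.*
position 5 holds *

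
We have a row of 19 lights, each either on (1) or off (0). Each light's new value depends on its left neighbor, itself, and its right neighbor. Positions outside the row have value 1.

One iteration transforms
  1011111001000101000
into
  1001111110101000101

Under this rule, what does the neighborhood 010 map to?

At position 9 the neighborhood is 010; the next row has 0 there.

0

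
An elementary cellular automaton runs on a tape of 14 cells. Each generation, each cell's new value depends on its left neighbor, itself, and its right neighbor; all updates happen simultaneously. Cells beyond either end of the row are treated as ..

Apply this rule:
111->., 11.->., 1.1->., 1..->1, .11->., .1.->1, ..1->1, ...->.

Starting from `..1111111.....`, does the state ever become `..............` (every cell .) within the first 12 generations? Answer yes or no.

yes

.1.......1....
111.....111...
...1...1...1..
..111.111.111.
.1...........1
111.........11
...1.......1..
..111.....111.
.1...1...1...1
111.111.111.11
..............
all cells are . at generation 11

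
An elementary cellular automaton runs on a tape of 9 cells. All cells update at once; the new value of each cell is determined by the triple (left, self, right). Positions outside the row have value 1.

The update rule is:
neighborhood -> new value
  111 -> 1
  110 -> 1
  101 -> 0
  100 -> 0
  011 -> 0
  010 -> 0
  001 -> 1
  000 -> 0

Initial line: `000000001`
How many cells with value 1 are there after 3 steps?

2

000000010
000000100
000001001
count of 1: 2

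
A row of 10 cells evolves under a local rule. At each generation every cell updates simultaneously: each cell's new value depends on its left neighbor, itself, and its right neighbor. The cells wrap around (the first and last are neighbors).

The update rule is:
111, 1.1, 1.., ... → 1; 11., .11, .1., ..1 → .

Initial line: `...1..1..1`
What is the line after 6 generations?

11..1..1..
..1..1..1.
1..1..1..1
.1..1..1..
..1..1..11
1..1..1...

1..1..1...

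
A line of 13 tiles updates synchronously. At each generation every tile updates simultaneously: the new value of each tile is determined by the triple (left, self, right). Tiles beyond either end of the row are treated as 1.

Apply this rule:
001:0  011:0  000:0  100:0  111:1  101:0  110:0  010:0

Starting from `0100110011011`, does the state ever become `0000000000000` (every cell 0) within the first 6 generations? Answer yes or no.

0000000000001
0000000000000
all cells are 0 at generation 2

yes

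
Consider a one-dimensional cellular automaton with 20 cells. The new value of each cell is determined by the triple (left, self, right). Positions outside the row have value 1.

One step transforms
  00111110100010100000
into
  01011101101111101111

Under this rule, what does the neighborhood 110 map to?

0

At position 6 the neighborhood is 110; the next row has 0 there.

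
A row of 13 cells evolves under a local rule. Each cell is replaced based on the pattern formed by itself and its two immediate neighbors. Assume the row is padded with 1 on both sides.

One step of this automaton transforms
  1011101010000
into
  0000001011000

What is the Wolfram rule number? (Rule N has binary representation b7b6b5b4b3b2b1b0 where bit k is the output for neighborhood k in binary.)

position 3: 111 → 0  (bit 7 = 0)
position 0: 110 → 0  (bit 6 = 0)
position 1: 101 → 0  (bit 5 = 0)
position 9: 100 → 1  (bit 4 = 1)
position 2: 011 → 0  (bit 3 = 0)
position 6: 010 → 1  (bit 2 = 1)
position 12: 001 → 0  (bit 1 = 0)
position 10: 000 → 0  (bit 0 = 0)
bits b7..b0 = 00010100 = 20

20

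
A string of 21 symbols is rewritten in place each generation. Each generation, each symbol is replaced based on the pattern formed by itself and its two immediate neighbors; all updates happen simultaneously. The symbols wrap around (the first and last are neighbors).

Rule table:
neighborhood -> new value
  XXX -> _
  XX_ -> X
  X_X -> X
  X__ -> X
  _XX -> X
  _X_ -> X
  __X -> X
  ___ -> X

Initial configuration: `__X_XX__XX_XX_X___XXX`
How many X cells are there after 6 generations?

XXXXXXXXXXXXXXXXXXX_X
__________________XXX
XXXXXXXXXXXXXXXXXXX_X  (repeats generation 1; period 2)
generation 6: __________________XXX
count of X: 3

3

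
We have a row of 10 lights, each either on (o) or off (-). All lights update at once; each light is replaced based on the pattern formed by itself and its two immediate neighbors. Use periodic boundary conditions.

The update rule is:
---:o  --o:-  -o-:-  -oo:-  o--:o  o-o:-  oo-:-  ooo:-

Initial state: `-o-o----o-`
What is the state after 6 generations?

----ooo--o
ooo----o--
---ooo--o-
oo----o--o
--ooo--o--
o----o--oo

o----o--oo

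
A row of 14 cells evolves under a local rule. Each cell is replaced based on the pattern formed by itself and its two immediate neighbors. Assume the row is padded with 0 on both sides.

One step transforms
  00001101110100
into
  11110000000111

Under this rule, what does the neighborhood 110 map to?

At position 5 the neighborhood is 110; the next row has 0 there.

0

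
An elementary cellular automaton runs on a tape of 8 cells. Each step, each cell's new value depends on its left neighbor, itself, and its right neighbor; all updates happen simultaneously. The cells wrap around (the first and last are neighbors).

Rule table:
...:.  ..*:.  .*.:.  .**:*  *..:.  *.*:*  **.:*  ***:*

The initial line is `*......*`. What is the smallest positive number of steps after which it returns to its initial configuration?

*......*

1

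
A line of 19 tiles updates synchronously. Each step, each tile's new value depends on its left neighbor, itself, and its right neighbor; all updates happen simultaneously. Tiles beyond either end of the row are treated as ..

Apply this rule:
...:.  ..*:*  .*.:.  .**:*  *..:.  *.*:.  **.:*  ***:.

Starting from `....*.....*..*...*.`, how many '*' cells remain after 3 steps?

4

...*.....*..*...*..
..*.....*..*...*...
.*.....*..*...*....
count of *: 4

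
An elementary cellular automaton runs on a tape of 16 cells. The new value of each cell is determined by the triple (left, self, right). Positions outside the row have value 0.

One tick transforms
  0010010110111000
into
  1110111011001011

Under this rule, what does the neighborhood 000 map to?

1

At position 0 the neighborhood is 000; the next row has 1 there.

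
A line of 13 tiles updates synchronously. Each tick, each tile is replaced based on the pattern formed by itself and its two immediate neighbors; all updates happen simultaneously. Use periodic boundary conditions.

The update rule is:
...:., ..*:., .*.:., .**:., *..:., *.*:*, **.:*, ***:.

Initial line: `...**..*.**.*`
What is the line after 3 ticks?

..........*..

....*...*.**.
.........*.*.
..........*..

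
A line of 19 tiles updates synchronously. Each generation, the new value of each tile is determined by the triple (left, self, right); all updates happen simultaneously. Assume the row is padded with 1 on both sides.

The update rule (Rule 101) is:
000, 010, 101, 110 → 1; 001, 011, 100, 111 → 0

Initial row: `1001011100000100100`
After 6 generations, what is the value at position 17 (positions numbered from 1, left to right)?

generation 1: 1001100101110100100
generation 2: 1000100110011100100
generation 3: 1010100010000100100
generation 4: 1111101010110100100
generation 5: 0000111111011100100
generation 6: 0110000001100100100
position 17 holds 1

1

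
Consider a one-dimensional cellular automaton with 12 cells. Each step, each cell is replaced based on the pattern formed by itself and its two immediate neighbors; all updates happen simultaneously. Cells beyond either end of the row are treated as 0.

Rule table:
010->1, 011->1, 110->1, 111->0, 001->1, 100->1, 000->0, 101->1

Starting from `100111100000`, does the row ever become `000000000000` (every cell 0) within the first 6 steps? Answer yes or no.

111100110000
100111111000
111100001100
100110011110
111111110011
100000011111
step 6 is 100000011111, still not uniform 0

no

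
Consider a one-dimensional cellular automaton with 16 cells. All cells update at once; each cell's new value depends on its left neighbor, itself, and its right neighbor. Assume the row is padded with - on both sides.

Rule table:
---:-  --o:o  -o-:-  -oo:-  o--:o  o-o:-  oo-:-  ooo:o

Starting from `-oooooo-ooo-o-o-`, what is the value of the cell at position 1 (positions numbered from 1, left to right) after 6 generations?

o-oooo---o-----o
---oo-o-o-o---o-
--o--------o-o-o
-o-o------o-----
o---o----o-o----
-o-o-o--o---o---
position 1 holds -

-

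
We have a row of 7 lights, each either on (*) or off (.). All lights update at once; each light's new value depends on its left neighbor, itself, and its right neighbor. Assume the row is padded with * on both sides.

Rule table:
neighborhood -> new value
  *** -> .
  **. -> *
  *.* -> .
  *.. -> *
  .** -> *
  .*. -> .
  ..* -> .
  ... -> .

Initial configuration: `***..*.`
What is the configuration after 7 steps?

step 1: ..**...
step 2: *.***..
step 3: *.*.**.
step 4: *...**.
step 5: **..**.
step 6: .**.**.
step 7: .**.**.

.**.**.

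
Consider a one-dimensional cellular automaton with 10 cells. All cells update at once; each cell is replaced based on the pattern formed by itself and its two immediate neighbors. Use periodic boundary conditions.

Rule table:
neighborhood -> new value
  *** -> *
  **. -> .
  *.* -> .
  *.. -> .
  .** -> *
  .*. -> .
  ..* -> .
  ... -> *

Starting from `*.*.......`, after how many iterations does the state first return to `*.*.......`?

25

....*****.
***.****..
**..***...
*...**..*.
..*.*.....
*.....****
..***.****
..**..***.
*.*...**..
....*.*...
***.....**
**..***.**
*...**..**
..*.*...**
......*.*.
*****.....
****..***.
***...**..
**..*.*...
*.......*.
..*****...
*.****..**
..***...**
..**..*.*.
*.*.......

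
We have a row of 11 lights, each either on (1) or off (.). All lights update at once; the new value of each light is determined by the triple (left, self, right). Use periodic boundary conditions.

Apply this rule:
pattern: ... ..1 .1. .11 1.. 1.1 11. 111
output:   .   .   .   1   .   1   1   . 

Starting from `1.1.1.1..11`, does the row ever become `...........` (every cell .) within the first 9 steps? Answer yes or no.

no

step 1: 11.1.1...1.
step 2: 111.1.....1
step 3: ..11......1
step 4: ..11.......
step 5: ..11.......  (fixed point — unchanged through step 9)
step 9 is ..11......., still not uniform .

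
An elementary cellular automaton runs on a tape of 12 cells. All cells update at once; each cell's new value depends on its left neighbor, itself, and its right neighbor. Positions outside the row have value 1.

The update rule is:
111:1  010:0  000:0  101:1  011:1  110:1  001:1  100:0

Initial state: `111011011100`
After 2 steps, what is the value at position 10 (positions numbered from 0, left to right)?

1

111111111101
111111111111
position 10 holds 1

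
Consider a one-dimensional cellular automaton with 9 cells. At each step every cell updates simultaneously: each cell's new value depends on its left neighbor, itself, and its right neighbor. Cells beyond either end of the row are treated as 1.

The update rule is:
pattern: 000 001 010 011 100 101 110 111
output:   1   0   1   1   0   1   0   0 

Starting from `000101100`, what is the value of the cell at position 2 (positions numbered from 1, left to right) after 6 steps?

010111000
111100010
000001011
011101110
110011001
000010001
position 2 holds 0

0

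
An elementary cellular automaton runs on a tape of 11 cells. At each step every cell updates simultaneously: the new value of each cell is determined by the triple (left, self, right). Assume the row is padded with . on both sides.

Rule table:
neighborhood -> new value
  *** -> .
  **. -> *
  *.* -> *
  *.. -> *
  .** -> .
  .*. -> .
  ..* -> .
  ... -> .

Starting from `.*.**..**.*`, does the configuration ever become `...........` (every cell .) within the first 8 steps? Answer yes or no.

no

step 1: ..*.**..**.
step 2: ...*.**..**
step 3: ....*.**..*
step 4: .....*.**..
step 5: ......*.**.
step 6: .......*.**
step 7: ........*.*
step 8: .........*.
step 8 is .........*., still not uniform .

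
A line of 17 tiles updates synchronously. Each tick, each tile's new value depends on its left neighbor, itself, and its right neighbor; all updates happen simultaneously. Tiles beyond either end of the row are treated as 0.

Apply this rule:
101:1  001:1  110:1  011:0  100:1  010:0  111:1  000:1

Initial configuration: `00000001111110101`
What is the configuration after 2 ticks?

11111110111111010
01111111011111101

01111111011111101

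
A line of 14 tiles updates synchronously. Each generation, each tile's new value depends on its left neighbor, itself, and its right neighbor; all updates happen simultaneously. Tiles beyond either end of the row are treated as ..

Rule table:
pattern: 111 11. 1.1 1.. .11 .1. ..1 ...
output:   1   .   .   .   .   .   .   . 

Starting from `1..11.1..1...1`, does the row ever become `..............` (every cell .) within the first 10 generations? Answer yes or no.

..............
all cells are . at generation 1

yes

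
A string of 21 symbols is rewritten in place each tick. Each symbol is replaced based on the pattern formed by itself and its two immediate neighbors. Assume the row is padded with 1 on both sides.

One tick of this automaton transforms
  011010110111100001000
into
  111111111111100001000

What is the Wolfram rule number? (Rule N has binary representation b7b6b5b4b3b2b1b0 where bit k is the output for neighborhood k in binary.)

236

position 10: 111 → 1  (bit 7 = 1)
position 2: 110 → 1  (bit 6 = 1)
position 0: 101 → 1  (bit 5 = 1)
position 13: 100 → 0  (bit 4 = 0)
position 1: 011 → 1  (bit 3 = 1)
position 4: 010 → 1  (bit 2 = 1)
position 16: 001 → 0  (bit 1 = 0)
position 14: 000 → 0  (bit 0 = 0)
bits b7..b0 = 11101100 = 236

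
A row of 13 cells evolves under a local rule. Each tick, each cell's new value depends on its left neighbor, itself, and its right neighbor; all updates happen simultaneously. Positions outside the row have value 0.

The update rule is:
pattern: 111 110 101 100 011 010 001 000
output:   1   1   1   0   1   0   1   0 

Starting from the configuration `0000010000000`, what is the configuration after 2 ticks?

0001000000000

0000100000000
0001000000000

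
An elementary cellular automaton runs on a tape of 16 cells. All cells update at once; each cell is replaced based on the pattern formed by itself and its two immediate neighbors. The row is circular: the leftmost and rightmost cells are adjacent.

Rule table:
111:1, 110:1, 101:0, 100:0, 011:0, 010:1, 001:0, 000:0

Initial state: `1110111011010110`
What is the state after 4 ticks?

0010001001010010

tick 1: 0110011001010010
tick 2: 0010001001010010
tick 3: 0010001001010010  (fixed point — unchanged through tick 4)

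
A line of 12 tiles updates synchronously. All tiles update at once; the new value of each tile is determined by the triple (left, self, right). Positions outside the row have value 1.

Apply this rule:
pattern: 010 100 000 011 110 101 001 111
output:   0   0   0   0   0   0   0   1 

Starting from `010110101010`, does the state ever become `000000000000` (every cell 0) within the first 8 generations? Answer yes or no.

000000000000
all cells are 0 at generation 1

yes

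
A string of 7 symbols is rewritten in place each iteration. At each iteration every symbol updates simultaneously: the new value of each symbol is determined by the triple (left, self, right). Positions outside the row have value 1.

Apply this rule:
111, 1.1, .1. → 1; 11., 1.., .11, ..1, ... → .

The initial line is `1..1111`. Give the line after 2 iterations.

....111
.....11

.....11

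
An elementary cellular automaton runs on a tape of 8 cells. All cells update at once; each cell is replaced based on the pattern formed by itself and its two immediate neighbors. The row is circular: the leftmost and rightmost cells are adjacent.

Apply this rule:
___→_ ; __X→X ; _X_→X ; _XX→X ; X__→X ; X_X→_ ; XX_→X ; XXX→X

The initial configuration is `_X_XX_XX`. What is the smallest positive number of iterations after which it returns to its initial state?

1

_X_XX_XX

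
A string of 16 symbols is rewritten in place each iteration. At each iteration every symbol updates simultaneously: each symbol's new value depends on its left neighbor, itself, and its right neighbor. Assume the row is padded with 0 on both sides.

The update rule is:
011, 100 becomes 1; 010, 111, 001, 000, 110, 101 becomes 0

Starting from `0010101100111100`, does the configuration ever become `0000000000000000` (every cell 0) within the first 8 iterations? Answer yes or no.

0000001010100010
0000000000010001
0000000000001000
0000000000000100
0000000000000010
0000000000000001
0000000000000000
all cells are 0 at iteration 7

yes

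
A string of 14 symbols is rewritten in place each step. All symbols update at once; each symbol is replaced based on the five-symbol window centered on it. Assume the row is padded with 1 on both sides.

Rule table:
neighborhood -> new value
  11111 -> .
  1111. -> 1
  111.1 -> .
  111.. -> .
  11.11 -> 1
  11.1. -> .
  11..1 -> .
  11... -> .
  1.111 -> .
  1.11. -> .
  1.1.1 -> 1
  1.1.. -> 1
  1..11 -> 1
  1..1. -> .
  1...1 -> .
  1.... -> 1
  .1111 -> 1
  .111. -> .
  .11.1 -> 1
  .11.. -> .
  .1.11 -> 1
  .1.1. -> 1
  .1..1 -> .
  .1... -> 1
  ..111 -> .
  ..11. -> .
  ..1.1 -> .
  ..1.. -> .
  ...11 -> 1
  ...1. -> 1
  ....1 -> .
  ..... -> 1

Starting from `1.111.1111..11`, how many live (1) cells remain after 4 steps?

6

.1...1.11..1.1
.11.1.1.....1.
1.1.111111.1.1
..11.1..1..11.
count of 1: 6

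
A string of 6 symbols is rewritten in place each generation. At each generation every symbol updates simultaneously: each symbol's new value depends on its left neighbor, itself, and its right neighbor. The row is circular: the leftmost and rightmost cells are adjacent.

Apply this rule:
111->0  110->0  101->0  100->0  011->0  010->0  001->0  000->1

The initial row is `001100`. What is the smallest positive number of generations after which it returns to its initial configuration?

100001
001100

2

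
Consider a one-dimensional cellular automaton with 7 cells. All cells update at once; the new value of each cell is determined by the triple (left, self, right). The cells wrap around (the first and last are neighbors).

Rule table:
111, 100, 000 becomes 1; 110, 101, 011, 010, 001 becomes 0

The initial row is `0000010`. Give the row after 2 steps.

step 1: 1111001
step 2: 1110100

1110100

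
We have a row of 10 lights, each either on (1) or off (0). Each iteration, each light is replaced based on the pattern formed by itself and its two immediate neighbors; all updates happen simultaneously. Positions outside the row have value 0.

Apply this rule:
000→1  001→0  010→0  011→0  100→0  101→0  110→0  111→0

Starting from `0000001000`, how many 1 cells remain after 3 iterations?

1111100011
0000001000  (repeats iteration 0; period 2)
iteration 3: 1111100011
count of 1: 7

7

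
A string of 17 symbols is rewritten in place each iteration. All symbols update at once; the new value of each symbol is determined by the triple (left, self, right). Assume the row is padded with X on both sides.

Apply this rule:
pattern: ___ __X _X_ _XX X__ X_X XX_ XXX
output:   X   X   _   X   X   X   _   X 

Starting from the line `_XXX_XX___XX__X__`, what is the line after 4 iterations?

_XX_XXXX_XX_XXXXX

iteration 1: XXX_XX_XXXX_XX_XX
iteration 2: XX_XX_XXXX_XX_XXX
iteration 3: X_XX_XXXX_XX_XXXX
iteration 4: _XX_XXXX_XX_XXXXX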